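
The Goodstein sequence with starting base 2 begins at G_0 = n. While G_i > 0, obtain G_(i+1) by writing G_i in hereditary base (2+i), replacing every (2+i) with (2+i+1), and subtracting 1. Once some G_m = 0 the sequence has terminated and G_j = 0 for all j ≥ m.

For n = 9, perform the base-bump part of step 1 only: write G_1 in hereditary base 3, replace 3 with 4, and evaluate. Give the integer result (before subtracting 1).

1024

[0] 9 ≡ 2^(2 + 1) + 1 (base 2). Lift 3: 82. −1: 81.
[1] 81 ≡ 3^(3 + 1) (base 3). Lift 4: 1024. −1: 1023.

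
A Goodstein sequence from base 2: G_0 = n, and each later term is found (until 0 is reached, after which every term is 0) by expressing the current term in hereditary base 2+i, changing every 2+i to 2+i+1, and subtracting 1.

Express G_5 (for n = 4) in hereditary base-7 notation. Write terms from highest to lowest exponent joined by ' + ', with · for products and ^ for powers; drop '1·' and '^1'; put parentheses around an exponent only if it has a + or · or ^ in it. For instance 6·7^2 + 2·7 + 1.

2·7^2 + 7 + 4

G_0=4  [base 2] 2^2  →[2↦3]→  3^3 = 27  −1 ⇒ G_1=26
G_1=26  [base 3] 2·3^2 + 2·3 + 2  →[3↦4]→  2·4^2 + 2·4 + 2 = 42  −1 ⇒ G_2=41
G_2=41  [base 4] 2·4^2 + 2·4 + 1  →[4↦5]→  2·5^2 + 2·5 + 1 = 61  −1 ⇒ G_3=60
G_3=60  [base 5] 2·5^2 + 2·5  →[5↦6]→  2·6^2 + 2·6 = 84  −1 ⇒ G_4=83
G_4=83  [base 6] 2·6^2 + 6 + 5  →[6↦7]→  2·7^2 + 7 + 5 = 110  −1 ⇒ G_5=109
G_5=109  [base 7] 2·7^2 + 7 + 4  →[7↦8]→  2·8^2 + 8 + 4 = 140  −1 ⇒ G_6=139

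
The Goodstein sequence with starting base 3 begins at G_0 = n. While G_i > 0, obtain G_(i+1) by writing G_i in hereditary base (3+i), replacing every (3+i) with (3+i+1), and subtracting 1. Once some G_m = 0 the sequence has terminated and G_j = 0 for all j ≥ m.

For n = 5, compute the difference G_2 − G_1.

[0] 5 ≡ 3 + 2 (base 3). Lift 4: 6. −1: 5.
[1] 5 ≡ 4 + 1 (base 4). Lift 5: 6. −1: 5.

0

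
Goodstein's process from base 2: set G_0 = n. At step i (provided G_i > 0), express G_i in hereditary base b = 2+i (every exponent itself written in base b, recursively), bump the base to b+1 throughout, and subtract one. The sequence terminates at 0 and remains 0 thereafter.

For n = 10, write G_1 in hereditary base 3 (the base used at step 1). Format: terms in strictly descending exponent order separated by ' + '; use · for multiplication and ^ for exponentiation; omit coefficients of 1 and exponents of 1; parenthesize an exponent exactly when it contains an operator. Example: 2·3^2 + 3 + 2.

G_0 = 10. HB_2(10) = 2^(2 + 1) + 2. Bump = 84. G_1 = 83.
G_1 = 83. HB_3(83) = 3^(3 + 1) + 2. Bump = 1026. G_2 = 1025.

3^(3 + 1) + 2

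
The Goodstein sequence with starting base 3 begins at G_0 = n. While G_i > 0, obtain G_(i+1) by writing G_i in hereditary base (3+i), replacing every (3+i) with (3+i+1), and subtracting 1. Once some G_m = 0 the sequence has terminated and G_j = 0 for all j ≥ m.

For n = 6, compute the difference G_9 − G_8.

i=0: 6 = 2·3 (b=3); 3→4: 2·4 = 8; 8−1 = 7
i=1: 7 = 4 + 3 (b=4); 4→5: 5 + 3 = 8; 8−1 = 7
i=2: 7 = 5 + 2 (b=5); 5→6: 6 + 2 = 8; 8−1 = 7
i=3: 7 = 6 + 1 (b=6); 6→7: 7 + 1 = 8; 8−1 = 7
i=4: 7 = 7 (b=7); 7→8: 8 = 8; 8−1 = 7
i=5: 7 = 7 (b=8); 8→9: 7 = 7; 7−1 = 6
i=6: 6 = 6 (b=9); 9→10: 6 = 6; 6−1 = 5
i=7: 5 = 5 (b=10); 10→11: 5 = 5; 5−1 = 4
i=8: 4 = 4 (b=11); 11→12: 4 = 4; 4−1 = 3

-1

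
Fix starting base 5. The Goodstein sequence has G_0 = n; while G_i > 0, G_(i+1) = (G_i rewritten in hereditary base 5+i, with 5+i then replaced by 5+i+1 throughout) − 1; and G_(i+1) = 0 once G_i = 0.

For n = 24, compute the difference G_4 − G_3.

24 —HB5→ 4·5 + 4 —bump→ 4·6 + 4 = 28 —(−1)→ 27
27 —HB6→ 4·6 + 3 —bump→ 4·7 + 3 = 31 —(−1)→ 30
30 —HB7→ 4·7 + 2 —bump→ 4·8 + 2 = 34 —(−1)→ 33
33 —HB8→ 4·8 + 1 —bump→ 4·9 + 1 = 37 —(−1)→ 36

3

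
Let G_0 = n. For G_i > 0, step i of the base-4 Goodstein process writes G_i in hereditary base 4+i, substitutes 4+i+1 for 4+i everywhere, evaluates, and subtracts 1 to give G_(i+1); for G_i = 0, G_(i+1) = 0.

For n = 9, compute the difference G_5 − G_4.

0

i=0: 9 = 2·4 + 1 (b=4); 4→5: 2·5 + 1 = 11; 11−1 = 10
i=1: 10 = 2·5 (b=5); 5→6: 2·6 = 12; 12−1 = 11
i=2: 11 = 6 + 5 (b=6); 6→7: 7 + 5 = 12; 12−1 = 11
i=3: 11 = 7 + 4 (b=7); 7→8: 8 + 4 = 12; 12−1 = 11
i=4: 11 = 8 + 3 (b=8); 8→9: 9 + 3 = 12; 12−1 = 11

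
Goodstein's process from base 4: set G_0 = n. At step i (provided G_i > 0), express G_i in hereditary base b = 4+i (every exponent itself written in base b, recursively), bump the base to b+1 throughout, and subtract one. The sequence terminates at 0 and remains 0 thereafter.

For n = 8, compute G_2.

i=0: 8 = 2·4 (b=4); 4→5: 2·5 = 10; 10−1 = 9
i=1: 9 = 5 + 4 (b=5); 5→6: 6 + 4 = 10; 10−1 = 9
i=2: 9 = 6 + 3 (b=6); 6→7: 7 + 3 = 10; 10−1 = 9

9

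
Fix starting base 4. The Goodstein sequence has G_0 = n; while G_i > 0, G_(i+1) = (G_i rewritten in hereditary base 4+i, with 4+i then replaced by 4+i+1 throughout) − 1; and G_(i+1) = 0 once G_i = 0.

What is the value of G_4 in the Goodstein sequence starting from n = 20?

65

base 4: 20 = 4^2 + 4; at 5: 5^2 + 5 = 30; next = 29
base 5: 29 = 5^2 + 4; at 6: 6^2 + 4 = 40; next = 39
base 6: 39 = 6^2 + 3; at 7: 7^2 + 3 = 52; next = 51
base 7: 51 = 7^2 + 2; at 8: 8^2 + 2 = 66; next = 65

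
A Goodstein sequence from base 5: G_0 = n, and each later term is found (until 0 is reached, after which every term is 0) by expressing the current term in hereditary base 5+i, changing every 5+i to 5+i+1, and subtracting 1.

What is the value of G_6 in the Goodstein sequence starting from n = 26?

(0) 26|_5 = 5^2 + 1 ↦ 6^2 + 1|_6 = 37 ⇒ 36
(1) 36|_6 = 6^2 ↦ 7^2|_7 = 49 ⇒ 48
(2) 48|_7 = 6·7 + 6 ↦ 6·8 + 6|_8 = 54 ⇒ 53
(3) 53|_8 = 6·8 + 5 ↦ 6·9 + 5|_9 = 59 ⇒ 58
(4) 58|_9 = 6·9 + 4 ↦ 6·10 + 4|_10 = 64 ⇒ 63
(5) 63|_10 = 6·10 + 3 ↦ 6·11 + 3|_11 = 69 ⇒ 68
(6) 68|_11 = 6·11 + 2 ↦ 6·12 + 2|_12 = 74 ⇒ 73

68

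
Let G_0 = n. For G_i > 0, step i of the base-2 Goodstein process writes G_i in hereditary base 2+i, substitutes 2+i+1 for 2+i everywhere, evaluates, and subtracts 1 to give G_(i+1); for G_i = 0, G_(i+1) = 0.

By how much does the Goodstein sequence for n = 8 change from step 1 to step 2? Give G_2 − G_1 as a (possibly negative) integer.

i=0: 8 = 2^(2 + 1) (b=2); 2→3: 3^(3 + 1) = 81; 81−1 = 80
i=1: 80 = 2·3^3 + 2·3^2 + 2·3 + 2 (b=3); 3→4: 2·4^4 + 2·4^2 + 2·4 + 2 = 554; 554−1 = 553

473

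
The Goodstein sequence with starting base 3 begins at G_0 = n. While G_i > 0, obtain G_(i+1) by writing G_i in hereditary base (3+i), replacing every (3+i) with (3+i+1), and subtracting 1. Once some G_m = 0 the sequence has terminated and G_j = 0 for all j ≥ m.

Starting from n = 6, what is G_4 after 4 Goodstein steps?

7

6 —HB3→ 2·3 —bump→ 2·4 = 8 —(−1)→ 7
7 —HB4→ 4 + 3 —bump→ 5 + 3 = 8 —(−1)→ 7
7 —HB5→ 5 + 2 —bump→ 6 + 2 = 8 —(−1)→ 7
7 —HB6→ 6 + 1 —bump→ 7 + 1 = 8 —(−1)→ 7
7 —HB7→ 7 —bump→ 8 = 8 —(−1)→ 7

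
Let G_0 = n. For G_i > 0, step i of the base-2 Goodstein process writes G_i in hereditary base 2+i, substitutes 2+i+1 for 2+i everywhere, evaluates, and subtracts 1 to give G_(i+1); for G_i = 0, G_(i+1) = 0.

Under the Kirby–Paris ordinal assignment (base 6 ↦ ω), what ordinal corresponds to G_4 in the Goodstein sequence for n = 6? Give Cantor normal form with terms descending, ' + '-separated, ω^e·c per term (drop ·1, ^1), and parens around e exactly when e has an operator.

base 2: 6 = 2^2 + 2; at 3: 3^3 + 3 = 30; next = 29
base 3: 29 = 3^3 + 2; at 4: 4^4 + 2 = 258; next = 257
base 4: 257 = 4^4 + 1; at 5: 5^5 + 1 = 3126; next = 3125
base 5: 3125 = 5^5; at 6: 6^6 = 46656; next = 46655
base 6: 46655 = 5·6^5 + 5·6^4 + 5·6^3 + 5·6^2 + 5·6 + 5; at 7: 5·7^5 + 5·7^4 + 5·7^3 + 5·7^2 + 5·7 + 5 = 98040; next = 98039

ω^5·5 + ω^4·5 + ω^3·5 + ω^2·5 + ω·5 + 5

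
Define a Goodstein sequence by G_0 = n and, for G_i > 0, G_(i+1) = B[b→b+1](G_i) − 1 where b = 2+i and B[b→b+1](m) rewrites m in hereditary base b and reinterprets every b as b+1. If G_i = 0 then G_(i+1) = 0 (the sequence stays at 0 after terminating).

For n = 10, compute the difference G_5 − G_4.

i=0: 10 = 2^(2 + 1) + 2 (b=2); 2→3: 3^(3 + 1) + 3 = 84; 84−1 = 83
i=1: 83 = 3^(3 + 1) + 2 (b=3); 3→4: 4^(4 + 1) + 2 = 1026; 1026−1 = 1025
i=2: 1025 = 4^(4 + 1) + 1 (b=4); 4→5: 5^(5 + 1) + 1 = 15626; 15626−1 = 15625
i=3: 15625 = 5^(5 + 1) (b=5); 5→6: 6^(6 + 1) = 279936; 279936−1 = 279935
i=4: 279935 = 5·6^6 + 5·6^5 + 5·6^4 + 5·6^3 + 5·6^2 + 5·6 + 5 (b=6); 6→7: 5·7^7 + 5·7^5 + 5·7^4 + 5·7^3 + 5·7^2 + 5·7 + 5 = 4215755; 4215755−1 = 4215754

3935819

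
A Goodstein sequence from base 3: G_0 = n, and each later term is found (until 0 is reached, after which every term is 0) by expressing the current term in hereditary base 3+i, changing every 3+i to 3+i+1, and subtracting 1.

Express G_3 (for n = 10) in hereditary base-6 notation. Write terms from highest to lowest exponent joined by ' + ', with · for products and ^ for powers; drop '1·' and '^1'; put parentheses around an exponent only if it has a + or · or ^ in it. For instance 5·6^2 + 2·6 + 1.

base 3: 10 = 3^2 + 1; at 4: 4^2 + 1 = 17; next = 16
base 4: 16 = 4^2; at 5: 5^2 = 25; next = 24
base 5: 24 = 4·5 + 4; at 6: 4·6 + 4 = 28; next = 27
base 6: 27 = 4·6 + 3; at 7: 4·7 + 3 = 31; next = 30

4·6 + 3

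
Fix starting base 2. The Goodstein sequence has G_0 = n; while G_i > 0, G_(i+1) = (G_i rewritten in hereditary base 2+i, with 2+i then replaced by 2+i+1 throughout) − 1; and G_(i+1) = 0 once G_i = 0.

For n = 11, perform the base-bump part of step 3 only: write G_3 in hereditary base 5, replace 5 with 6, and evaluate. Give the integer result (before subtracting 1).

G_0=11  [base 2] 2^(2 + 1) + 2 + 1  →[2↦3]→  3^(3 + 1) + 3 + 1 = 85  −1 ⇒ G_1=84
G_1=84  [base 3] 3^(3 + 1) + 3  →[3↦4]→  4^(4 + 1) + 4 = 1028  −1 ⇒ G_2=1027
G_2=1027  [base 4] 4^(4 + 1) + 3  →[4↦5]→  5^(5 + 1) + 3 = 15628  −1 ⇒ G_3=15627

279938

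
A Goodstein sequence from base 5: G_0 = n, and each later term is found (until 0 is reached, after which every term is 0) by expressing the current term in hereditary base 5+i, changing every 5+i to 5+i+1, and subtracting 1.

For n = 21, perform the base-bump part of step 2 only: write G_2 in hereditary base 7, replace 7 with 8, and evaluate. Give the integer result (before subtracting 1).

30

G_0 = 21. HB_5(21) = 4·5 + 1. Bump = 25. G_1 = 24.
G_1 = 24. HB_6(24) = 4·6. Bump = 28. G_2 = 27.
G_2 = 27. HB_7(27) = 3·7 + 6. Bump = 30. G_3 = 29.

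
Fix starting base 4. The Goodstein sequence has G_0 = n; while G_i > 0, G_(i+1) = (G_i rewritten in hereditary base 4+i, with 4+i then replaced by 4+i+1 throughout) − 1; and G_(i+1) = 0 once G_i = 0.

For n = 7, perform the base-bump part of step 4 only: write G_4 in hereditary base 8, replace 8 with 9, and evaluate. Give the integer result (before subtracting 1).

7

G_0=7  [base 4] 4 + 3  →[4↦5]→  5 + 3 = 8  −1 ⇒ G_1=7
G_1=7  [base 5] 5 + 2  →[5↦6]→  6 + 2 = 8  −1 ⇒ G_2=7
G_2=7  [base 6] 6 + 1  →[6↦7]→  7 + 1 = 8  −1 ⇒ G_3=7
G_3=7  [base 7] 7  →[7↦8]→  8 = 8  −1 ⇒ G_4=7
G_4=7  [base 8] 7  →[8↦9]→  7 = 7  −1 ⇒ G_5=6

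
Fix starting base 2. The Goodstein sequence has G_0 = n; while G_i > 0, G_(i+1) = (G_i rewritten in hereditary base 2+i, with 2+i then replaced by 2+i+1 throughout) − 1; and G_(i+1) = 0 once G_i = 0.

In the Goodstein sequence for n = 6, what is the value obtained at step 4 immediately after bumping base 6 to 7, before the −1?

step 0: 6 = 2^2 + 2; sub 3 for 2: 3^3 + 3; = 30; G_1 = 30−1 = 29
step 1: 29 = 3^3 + 2; sub 4 for 3: 4^4 + 2; = 258; G_2 = 258−1 = 257
step 2: 257 = 4^4 + 1; sub 5 for 4: 5^5 + 1; = 3126; G_3 = 3126−1 = 3125
step 3: 3125 = 5^5; sub 6 for 5: 6^6; = 46656; G_4 = 46656−1 = 46655
step 4: 46655 = 5·6^5 + 5·6^4 + 5·6^3 + 5·6^2 + 5·6 + 5; sub 7 for 6: 5·7^5 + 5·7^4 + 5·7^3 + 5·7^2 + 5·7 + 5; = 98040; G_5 = 98040−1 = 98039

98040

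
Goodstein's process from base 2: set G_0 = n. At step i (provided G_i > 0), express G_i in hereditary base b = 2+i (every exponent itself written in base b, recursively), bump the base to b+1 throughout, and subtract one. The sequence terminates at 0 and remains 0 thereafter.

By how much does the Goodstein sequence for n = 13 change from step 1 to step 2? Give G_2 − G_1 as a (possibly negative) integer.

1171

G_0 = 13. HB_2(13) = 2^(2 + 1) + 2^2 + 1. Bump = 109. G_1 = 108.
G_1 = 108. HB_3(108) = 3^(3 + 1) + 3^3. Bump = 1280. G_2 = 1279.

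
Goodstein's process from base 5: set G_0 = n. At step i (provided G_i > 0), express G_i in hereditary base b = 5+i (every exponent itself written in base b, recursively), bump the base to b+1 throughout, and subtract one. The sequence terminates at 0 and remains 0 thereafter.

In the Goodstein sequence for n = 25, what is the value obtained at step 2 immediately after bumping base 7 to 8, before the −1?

25 —HB5→ 5^2 —bump→ 6^2 = 36 —(−1)→ 35
35 —HB6→ 5·6 + 5 —bump→ 5·7 + 5 = 40 —(−1)→ 39
39 —HB7→ 5·7 + 4 —bump→ 5·8 + 4 = 44 —(−1)→ 43

44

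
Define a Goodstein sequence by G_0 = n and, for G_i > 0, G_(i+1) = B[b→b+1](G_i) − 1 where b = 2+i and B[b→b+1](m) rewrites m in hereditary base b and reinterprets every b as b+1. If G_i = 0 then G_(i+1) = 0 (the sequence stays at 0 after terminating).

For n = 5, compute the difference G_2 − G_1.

228

G_0=5  [base 2] 2^2 + 1  →[2↦3]→  3^3 + 1 = 28  −1 ⇒ G_1=27
G_1=27  [base 3] 3^3  →[3↦4]→  4^4 = 256  −1 ⇒ G_2=255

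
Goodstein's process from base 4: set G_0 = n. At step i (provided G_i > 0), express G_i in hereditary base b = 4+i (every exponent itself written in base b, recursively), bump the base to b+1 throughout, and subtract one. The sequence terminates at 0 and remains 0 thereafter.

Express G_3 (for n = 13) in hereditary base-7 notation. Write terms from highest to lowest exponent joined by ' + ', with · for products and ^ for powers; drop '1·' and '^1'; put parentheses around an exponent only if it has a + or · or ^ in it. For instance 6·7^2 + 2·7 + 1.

i=0: 13 = 3·4 + 1 (b=4); 4→5: 3·5 + 1 = 16; 16−1 = 15
i=1: 15 = 3·5 (b=5); 5→6: 3·6 = 18; 18−1 = 17
i=2: 17 = 2·6 + 5 (b=6); 6→7: 2·7 + 5 = 19; 19−1 = 18

2·7 + 4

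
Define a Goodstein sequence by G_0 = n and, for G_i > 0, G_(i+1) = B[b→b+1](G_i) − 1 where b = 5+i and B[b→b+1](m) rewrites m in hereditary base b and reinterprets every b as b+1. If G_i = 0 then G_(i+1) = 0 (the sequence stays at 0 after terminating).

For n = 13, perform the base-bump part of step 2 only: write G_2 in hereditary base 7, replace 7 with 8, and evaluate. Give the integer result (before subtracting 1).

17

(0) 13|_5 = 2·5 + 3 ↦ 2·6 + 3|_6 = 15 ⇒ 14
(1) 14|_6 = 2·6 + 2 ↦ 2·7 + 2|_7 = 16 ⇒ 15
(2) 15|_7 = 2·7 + 1 ↦ 2·8 + 1|_8 = 17 ⇒ 16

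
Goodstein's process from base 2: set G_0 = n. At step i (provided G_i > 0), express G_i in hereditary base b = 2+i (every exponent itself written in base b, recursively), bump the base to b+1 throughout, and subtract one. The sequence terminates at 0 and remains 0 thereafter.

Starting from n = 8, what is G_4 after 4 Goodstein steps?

8 —HB2→ 2^(2 + 1) —bump→ 3^(3 + 1) = 81 —(−1)→ 80
80 —HB3→ 2·3^3 + 2·3^2 + 2·3 + 2 —bump→ 2·4^4 + 2·4^2 + 2·4 + 2 = 554 —(−1)→ 553
553 —HB4→ 2·4^4 + 2·4^2 + 2·4 + 1 —bump→ 2·5^5 + 2·5^2 + 2·5 + 1 = 6311 —(−1)→ 6310
6310 —HB5→ 2·5^5 + 2·5^2 + 2·5 —bump→ 2·6^6 + 2·6^2 + 2·6 = 93396 —(−1)→ 93395
93395 —HB6→ 2·6^6 + 2·6^2 + 6 + 5 —bump→ 2·7^7 + 2·7^2 + 7 + 5 = 1647196 —(−1)→ 1647195

93395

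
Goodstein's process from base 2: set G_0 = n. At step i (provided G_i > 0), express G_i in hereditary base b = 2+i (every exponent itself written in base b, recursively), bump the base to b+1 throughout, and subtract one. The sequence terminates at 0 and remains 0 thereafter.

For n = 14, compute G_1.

110

(0) 14|_2 = 2^(2 + 1) + 2^2 + 2 ↦ 3^(3 + 1) + 3^3 + 3|_3 = 111 ⇒ 110
(1) 110|_3 = 3^(3 + 1) + 3^3 + 2 ↦ 4^(4 + 1) + 4^4 + 2|_4 = 1282 ⇒ 1281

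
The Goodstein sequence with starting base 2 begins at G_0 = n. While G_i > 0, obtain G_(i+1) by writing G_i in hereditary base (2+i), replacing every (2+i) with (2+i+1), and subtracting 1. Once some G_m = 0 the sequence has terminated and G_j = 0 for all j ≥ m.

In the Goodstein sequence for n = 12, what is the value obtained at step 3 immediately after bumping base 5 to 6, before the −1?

280020

G_0=12  [base 2] 2^(2 + 1) + 2^2  →[2↦3]→  3^(3 + 1) + 3^3 = 108  −1 ⇒ G_1=107
G_1=107  [base 3] 3^(3 + 1) + 2·3^2 + 2·3 + 2  →[3↦4]→  4^(4 + 1) + 2·4^2 + 2·4 + 2 = 1066  −1 ⇒ G_2=1065
G_2=1065  [base 4] 4^(4 + 1) + 2·4^2 + 2·4 + 1  →[4↦5]→  5^(5 + 1) + 2·5^2 + 2·5 + 1 = 15686  −1 ⇒ G_3=15685
G_3=15685  [base 5] 5^(5 + 1) + 2·5^2 + 2·5  →[5↦6]→  6^(6 + 1) + 2·6^2 + 2·6 = 280020  −1 ⇒ G_4=280019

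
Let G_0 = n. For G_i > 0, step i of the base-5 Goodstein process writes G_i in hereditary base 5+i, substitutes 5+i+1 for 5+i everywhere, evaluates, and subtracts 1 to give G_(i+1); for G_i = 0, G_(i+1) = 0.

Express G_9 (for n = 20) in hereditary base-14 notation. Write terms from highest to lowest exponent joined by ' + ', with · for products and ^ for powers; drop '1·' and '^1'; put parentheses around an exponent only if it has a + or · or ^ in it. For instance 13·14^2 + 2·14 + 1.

2·14 + 9

(0) 20|_5 = 4·5 ↦ 4·6|_6 = 24 ⇒ 23
(1) 23|_6 = 3·6 + 5 ↦ 3·7 + 5|_7 = 26 ⇒ 25
(2) 25|_7 = 3·7 + 4 ↦ 3·8 + 4|_8 = 28 ⇒ 27
(3) 27|_8 = 3·8 + 3 ↦ 3·9 + 3|_9 = 30 ⇒ 29
(4) 29|_9 = 3·9 + 2 ↦ 3·10 + 2|_10 = 32 ⇒ 31
(5) 31|_10 = 3·10 + 1 ↦ 3·11 + 1|_11 = 34 ⇒ 33
(6) 33|_11 = 3·11 ↦ 3·12|_12 = 36 ⇒ 35
(7) 35|_12 = 2·12 + 11 ↦ 2·13 + 11|_13 = 37 ⇒ 36
(8) 36|_13 = 2·13 + 10 ↦ 2·14 + 10|_14 = 38 ⇒ 37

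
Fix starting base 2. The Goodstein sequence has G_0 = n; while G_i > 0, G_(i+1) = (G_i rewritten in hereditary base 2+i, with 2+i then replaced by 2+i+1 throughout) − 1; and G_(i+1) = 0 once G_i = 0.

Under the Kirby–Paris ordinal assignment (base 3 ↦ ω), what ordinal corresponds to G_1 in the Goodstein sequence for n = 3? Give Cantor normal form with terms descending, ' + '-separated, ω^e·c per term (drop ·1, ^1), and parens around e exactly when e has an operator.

ω

G_0=3  [base 2] 2 + 1  →[2↦3]→  3 + 1 = 4  −1 ⇒ G_1=3
G_1=3  [base 3] 3  →[3↦4]→  4 = 4  −1 ⇒ G_2=3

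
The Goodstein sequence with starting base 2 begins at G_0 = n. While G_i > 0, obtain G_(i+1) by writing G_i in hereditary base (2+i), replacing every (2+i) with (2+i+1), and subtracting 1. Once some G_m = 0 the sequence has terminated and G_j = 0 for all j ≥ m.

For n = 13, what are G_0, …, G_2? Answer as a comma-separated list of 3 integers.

13, 108, 1279

base 2: 13 = 2^(2 + 1) + 2^2 + 1; at 3: 3^(3 + 1) + 3^3 + 1 = 109; next = 108
base 3: 108 = 3^(3 + 1) + 3^3; at 4: 4^(4 + 1) + 4^4 = 1280; next = 1279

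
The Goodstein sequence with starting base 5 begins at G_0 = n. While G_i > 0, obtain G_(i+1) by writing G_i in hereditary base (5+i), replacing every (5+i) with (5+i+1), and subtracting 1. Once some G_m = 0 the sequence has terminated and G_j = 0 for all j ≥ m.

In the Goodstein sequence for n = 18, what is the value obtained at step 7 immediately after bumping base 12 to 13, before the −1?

31

base 5: 18 = 3·5 + 3; at 6: 3·6 + 3 = 21; next = 20
base 6: 20 = 3·6 + 2; at 7: 3·7 + 2 = 23; next = 22
base 7: 22 = 3·7 + 1; at 8: 3·8 + 1 = 25; next = 24
base 8: 24 = 3·8; at 9: 3·9 = 27; next = 26
base 9: 26 = 2·9 + 8; at 10: 2·10 + 8 = 28; next = 27
base 10: 27 = 2·10 + 7; at 11: 2·11 + 7 = 29; next = 28
base 11: 28 = 2·11 + 6; at 12: 2·12 + 6 = 30; next = 29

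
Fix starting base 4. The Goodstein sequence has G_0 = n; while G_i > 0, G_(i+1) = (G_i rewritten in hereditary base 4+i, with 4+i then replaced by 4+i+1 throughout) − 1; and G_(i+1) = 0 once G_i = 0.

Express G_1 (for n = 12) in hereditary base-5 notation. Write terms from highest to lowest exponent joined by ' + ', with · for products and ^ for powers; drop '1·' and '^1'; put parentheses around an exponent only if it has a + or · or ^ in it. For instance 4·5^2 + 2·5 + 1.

2·5 + 4

(0) 12|_4 = 3·4 ↦ 3·5|_5 = 15 ⇒ 14
(1) 14|_5 = 2·5 + 4 ↦ 2·6 + 4|_6 = 16 ⇒ 15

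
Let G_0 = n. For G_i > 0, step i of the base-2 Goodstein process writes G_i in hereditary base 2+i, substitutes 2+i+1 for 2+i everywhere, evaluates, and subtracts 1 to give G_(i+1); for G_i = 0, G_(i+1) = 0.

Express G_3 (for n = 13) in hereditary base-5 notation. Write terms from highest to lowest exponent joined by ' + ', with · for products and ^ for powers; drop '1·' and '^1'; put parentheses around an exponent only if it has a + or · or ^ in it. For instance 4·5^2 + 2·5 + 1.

(0) 13|_2 = 2^(2 + 1) + 2^2 + 1 ↦ 3^(3 + 1) + 3^3 + 1|_3 = 109 ⇒ 108
(1) 108|_3 = 3^(3 + 1) + 3^3 ↦ 4^(4 + 1) + 4^4|_4 = 1280 ⇒ 1279
(2) 1279|_4 = 4^(4 + 1) + 3·4^3 + 3·4^2 + 3·4 + 3 ↦ 5^(5 + 1) + 3·5^3 + 3·5^2 + 3·5 + 3|_5 = 16093 ⇒ 16092
(3) 16092|_5 = 5^(5 + 1) + 3·5^3 + 3·5^2 + 3·5 + 2 ↦ 6^(6 + 1) + 3·6^3 + 3·6^2 + 3·6 + 2|_6 = 280712 ⇒ 280711

5^(5 + 1) + 3·5^3 + 3·5^2 + 3·5 + 2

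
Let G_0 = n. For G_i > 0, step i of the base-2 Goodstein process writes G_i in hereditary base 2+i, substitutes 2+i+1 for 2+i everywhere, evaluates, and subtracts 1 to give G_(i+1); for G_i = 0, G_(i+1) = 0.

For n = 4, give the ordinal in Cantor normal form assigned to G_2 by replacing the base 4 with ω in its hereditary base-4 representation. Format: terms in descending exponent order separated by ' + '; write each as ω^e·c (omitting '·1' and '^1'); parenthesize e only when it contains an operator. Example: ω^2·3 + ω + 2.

ω^2·2 + ω·2 + 1

4 —HB2→ 2^2 —bump→ 3^3 = 27 —(−1)→ 26
26 —HB3→ 2·3^2 + 2·3 + 2 —bump→ 2·4^2 + 2·4 + 2 = 42 —(−1)→ 41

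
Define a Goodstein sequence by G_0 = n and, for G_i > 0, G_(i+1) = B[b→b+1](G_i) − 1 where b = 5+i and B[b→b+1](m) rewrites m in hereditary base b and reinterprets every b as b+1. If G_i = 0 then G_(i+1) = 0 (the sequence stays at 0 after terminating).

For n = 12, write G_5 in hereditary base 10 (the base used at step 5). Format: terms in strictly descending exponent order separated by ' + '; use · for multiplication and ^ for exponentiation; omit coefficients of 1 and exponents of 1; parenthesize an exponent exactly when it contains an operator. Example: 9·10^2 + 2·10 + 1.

G_0 = 12. HB_5(12) = 2·5 + 2. Bump = 14. G_1 = 13.
G_1 = 13. HB_6(13) = 2·6 + 1. Bump = 15. G_2 = 14.
G_2 = 14. HB_7(14) = 2·7. Bump = 16. G_3 = 15.
G_3 = 15. HB_8(15) = 8 + 7. Bump = 16. G_4 = 15.
G_4 = 15. HB_9(15) = 9 + 6. Bump = 16. G_5 = 15.
G_5 = 15. HB_10(15) = 10 + 5. Bump = 16. G_6 = 15.

10 + 5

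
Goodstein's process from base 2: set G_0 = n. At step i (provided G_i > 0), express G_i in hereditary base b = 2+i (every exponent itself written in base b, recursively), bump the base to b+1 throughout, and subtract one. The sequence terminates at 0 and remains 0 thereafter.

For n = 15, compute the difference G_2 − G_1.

step 0: 15 = 2^(2 + 1) + 2^2 + 2 + 1; sub 3 for 2: 3^(3 + 1) + 3^3 + 3 + 1; = 112; G_1 = 112−1 = 111
step 1: 111 = 3^(3 + 1) + 3^3 + 3; sub 4 for 3: 4^(4 + 1) + 4^4 + 4; = 1284; G_2 = 1284−1 = 1283

1172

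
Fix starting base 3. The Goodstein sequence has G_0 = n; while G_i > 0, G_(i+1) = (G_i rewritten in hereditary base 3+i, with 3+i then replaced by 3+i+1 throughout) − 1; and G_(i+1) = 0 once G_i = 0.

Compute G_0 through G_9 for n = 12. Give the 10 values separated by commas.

(0) 12|_3 = 3^2 + 3 ↦ 4^2 + 4|_4 = 20 ⇒ 19
(1) 19|_4 = 4^2 + 3 ↦ 5^2 + 3|_5 = 28 ⇒ 27
(2) 27|_5 = 5^2 + 2 ↦ 6^2 + 2|_6 = 38 ⇒ 37
(3) 37|_6 = 6^2 + 1 ↦ 7^2 + 1|_7 = 50 ⇒ 49
(4) 49|_7 = 7^2 ↦ 8^2|_8 = 64 ⇒ 63
(5) 63|_8 = 7·8 + 7 ↦ 7·9 + 7|_9 = 70 ⇒ 69
(6) 69|_9 = 7·9 + 6 ↦ 7·10 + 6|_10 = 76 ⇒ 75
(7) 75|_10 = 7·10 + 5 ↦ 7·11 + 5|_11 = 82 ⇒ 81
(8) 81|_11 = 7·11 + 4 ↦ 7·12 + 4|_12 = 88 ⇒ 87

12, 19, 27, 37, 49, 63, 69, 75, 81, 87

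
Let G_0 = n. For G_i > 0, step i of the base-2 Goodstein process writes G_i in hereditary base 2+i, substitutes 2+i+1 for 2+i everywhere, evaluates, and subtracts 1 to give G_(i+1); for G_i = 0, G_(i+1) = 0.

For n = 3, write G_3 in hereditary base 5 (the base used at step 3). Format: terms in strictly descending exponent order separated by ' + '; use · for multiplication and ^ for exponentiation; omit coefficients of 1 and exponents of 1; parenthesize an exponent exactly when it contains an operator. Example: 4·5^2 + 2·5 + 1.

step 0: 3 = 2 + 1; sub 3 for 2: 3 + 1; = 4; G_1 = 4−1 = 3
step 1: 3 = 3; sub 4 for 3: 4; = 4; G_2 = 4−1 = 3
step 2: 3 = 3; sub 5 for 4: 3; = 3; G_3 = 3−1 = 2
step 3: 2 = 2; sub 6 for 5: 2; = 2; G_4 = 2−1 = 1

2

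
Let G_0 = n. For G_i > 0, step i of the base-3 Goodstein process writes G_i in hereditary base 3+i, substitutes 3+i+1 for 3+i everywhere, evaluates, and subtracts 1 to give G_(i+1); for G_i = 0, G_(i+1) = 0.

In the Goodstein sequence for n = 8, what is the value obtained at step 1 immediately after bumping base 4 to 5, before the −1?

11

G_0 = 8. HB_3(8) = 2·3 + 2. Bump = 10. G_1 = 9.
G_1 = 9. HB_4(9) = 2·4 + 1. Bump = 11. G_2 = 10.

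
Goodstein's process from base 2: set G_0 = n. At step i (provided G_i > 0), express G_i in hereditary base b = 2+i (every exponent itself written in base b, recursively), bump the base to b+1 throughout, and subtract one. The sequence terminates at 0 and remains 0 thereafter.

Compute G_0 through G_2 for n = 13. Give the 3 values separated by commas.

13 —HB2→ 2^(2 + 1) + 2^2 + 1 —bump→ 3^(3 + 1) + 3^3 + 1 = 109 —(−1)→ 108
108 —HB3→ 3^(3 + 1) + 3^3 —bump→ 4^(4 + 1) + 4^4 = 1280 —(−1)→ 1279

13, 108, 1279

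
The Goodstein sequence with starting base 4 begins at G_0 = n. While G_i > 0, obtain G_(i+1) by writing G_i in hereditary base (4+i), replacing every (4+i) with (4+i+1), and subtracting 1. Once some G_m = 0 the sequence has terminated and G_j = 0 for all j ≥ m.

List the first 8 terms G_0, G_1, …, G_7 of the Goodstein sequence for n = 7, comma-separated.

7 —HB4→ 4 + 3 —bump→ 5 + 3 = 8 —(−1)→ 7
7 —HB5→ 5 + 2 —bump→ 6 + 2 = 8 —(−1)→ 7
7 —HB6→ 6 + 1 —bump→ 7 + 1 = 8 —(−1)→ 7
7 —HB7→ 7 —bump→ 8 = 8 —(−1)→ 7
7 —HB8→ 7 —bump→ 7 = 7 —(−1)→ 6
6 —HB9→ 6 —bump→ 6 = 6 —(−1)→ 5
5 —HB10→ 5 —bump→ 5 = 5 —(−1)→ 4

7, 7, 7, 7, 7, 6, 5, 4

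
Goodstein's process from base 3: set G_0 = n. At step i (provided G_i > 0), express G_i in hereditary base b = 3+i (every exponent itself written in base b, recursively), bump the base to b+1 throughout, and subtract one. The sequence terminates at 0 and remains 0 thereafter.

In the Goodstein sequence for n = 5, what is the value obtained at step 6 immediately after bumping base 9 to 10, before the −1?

[0] 5 ≡ 3 + 2 (base 3). Lift 4: 6. −1: 5.
[1] 5 ≡ 4 + 1 (base 4). Lift 5: 6. −1: 5.
[2] 5 ≡ 5 (base 5). Lift 6: 6. −1: 5.
[3] 5 ≡ 5 (base 6). Lift 7: 5. −1: 4.
[4] 4 ≡ 4 (base 7). Lift 8: 4. −1: 3.
[5] 3 ≡ 3 (base 8). Lift 9: 3. −1: 2.
[6] 2 ≡ 2 (base 9). Lift 10: 2. −1: 1.

2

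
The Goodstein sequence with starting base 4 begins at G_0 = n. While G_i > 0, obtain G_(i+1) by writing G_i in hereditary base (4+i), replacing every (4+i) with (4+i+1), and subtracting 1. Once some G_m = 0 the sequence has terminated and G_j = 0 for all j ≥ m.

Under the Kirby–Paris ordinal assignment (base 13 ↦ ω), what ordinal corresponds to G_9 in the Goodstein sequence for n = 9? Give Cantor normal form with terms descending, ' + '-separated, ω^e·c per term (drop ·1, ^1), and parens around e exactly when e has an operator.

(0) 9|_4 = 2·4 + 1 ↦ 2·5 + 1|_5 = 11 ⇒ 10
(1) 10|_5 = 2·5 ↦ 2·6|_6 = 12 ⇒ 11
(2) 11|_6 = 6 + 5 ↦ 7 + 5|_7 = 12 ⇒ 11
(3) 11|_7 = 7 + 4 ↦ 8 + 4|_8 = 12 ⇒ 11
(4) 11|_8 = 8 + 3 ↦ 9 + 3|_9 = 12 ⇒ 11
(5) 11|_9 = 9 + 2 ↦ 10 + 2|_10 = 12 ⇒ 11
(6) 11|_10 = 10 + 1 ↦ 11 + 1|_11 = 12 ⇒ 11
(7) 11|_11 = 11 ↦ 12|_12 = 12 ⇒ 11
(8) 11|_12 = 11 ↦ 11|_13 = 11 ⇒ 10

10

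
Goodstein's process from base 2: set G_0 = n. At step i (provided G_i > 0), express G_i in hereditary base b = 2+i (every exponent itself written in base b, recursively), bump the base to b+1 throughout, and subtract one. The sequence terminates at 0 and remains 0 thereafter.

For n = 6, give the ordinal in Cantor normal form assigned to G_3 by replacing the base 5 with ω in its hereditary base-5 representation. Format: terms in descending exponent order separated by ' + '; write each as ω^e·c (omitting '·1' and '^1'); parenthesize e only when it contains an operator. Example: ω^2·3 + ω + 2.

(0) 6|_2 = 2^2 + 2 ↦ 3^3 + 3|_3 = 30 ⇒ 29
(1) 29|_3 = 3^3 + 2 ↦ 4^4 + 2|_4 = 258 ⇒ 257
(2) 257|_4 = 4^4 + 1 ↦ 5^5 + 1|_5 = 3126 ⇒ 3125
(3) 3125|_5 = 5^5 ↦ 6^6|_6 = 46656 ⇒ 46655

ω^ω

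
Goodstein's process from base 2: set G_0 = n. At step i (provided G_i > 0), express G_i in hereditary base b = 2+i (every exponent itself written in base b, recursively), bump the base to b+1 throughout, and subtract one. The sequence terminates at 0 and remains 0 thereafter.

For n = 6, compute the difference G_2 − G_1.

[0] 6 ≡ 2^2 + 2 (base 2). Lift 3: 30. −1: 29.
[1] 29 ≡ 3^3 + 2 (base 3). Lift 4: 258. −1: 257.

228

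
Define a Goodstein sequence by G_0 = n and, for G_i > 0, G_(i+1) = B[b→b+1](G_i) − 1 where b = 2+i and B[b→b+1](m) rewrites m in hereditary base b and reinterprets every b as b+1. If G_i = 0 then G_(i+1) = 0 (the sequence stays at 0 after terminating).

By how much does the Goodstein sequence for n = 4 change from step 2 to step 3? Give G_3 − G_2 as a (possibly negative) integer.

19

[0] 4 ≡ 2^2 (base 2). Lift 3: 27. −1: 26.
[1] 26 ≡ 2·3^2 + 2·3 + 2 (base 3). Lift 4: 42. −1: 41.
[2] 41 ≡ 2·4^2 + 2·4 + 1 (base 4). Lift 5: 61. −1: 60.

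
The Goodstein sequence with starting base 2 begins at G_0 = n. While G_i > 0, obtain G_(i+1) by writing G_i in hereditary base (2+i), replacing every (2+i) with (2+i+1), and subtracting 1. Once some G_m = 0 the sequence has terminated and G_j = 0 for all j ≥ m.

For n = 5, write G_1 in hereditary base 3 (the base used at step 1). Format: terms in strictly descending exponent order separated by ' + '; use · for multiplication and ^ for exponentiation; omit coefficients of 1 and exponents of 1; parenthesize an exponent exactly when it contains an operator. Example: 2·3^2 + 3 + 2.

[0] 5 ≡ 2^2 + 1 (base 2). Lift 3: 28. −1: 27.
[1] 27 ≡ 3^3 (base 3). Lift 4: 256. −1: 255.

3^3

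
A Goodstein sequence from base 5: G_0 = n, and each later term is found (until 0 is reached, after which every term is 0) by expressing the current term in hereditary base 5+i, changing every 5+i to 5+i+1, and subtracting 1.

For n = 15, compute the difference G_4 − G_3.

1

i=0: 15 = 3·5 (b=5); 5→6: 3·6 = 18; 18−1 = 17
i=1: 17 = 2·6 + 5 (b=6); 6→7: 2·7 + 5 = 19; 19−1 = 18
i=2: 18 = 2·7 + 4 (b=7); 7→8: 2·8 + 4 = 20; 20−1 = 19
i=3: 19 = 2·8 + 3 (b=8); 8→9: 2·9 + 3 = 21; 21−1 = 20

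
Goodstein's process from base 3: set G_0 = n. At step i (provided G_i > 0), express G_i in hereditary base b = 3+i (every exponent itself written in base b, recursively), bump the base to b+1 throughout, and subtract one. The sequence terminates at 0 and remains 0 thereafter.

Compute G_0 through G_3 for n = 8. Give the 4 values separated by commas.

8, 9, 10, 11

[0] 8 ≡ 2·3 + 2 (base 3). Lift 4: 10. −1: 9.
[1] 9 ≡ 2·4 + 1 (base 4). Lift 5: 11. −1: 10.
[2] 10 ≡ 2·5 (base 5). Lift 6: 12. −1: 11.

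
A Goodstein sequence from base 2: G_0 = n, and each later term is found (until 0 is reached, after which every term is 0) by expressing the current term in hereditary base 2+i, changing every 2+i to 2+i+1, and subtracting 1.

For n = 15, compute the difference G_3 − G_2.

i=0: 15 = 2^(2 + 1) + 2^2 + 2 + 1 (b=2); 2→3: 3^(3 + 1) + 3^3 + 3 + 1 = 112; 112−1 = 111
i=1: 111 = 3^(3 + 1) + 3^3 + 3 (b=3); 3→4: 4^(4 + 1) + 4^4 + 4 = 1284; 1284−1 = 1283
i=2: 1283 = 4^(4 + 1) + 4^4 + 3 (b=4); 4→5: 5^(5 + 1) + 5^5 + 3 = 18753; 18753−1 = 18752

17469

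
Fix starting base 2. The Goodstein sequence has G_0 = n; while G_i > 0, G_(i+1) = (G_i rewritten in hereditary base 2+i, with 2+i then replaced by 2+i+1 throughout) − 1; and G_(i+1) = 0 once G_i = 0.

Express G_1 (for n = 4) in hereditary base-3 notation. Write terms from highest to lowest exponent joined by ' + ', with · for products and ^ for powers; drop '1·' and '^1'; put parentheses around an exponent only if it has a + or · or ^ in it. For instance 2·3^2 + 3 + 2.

2·3^2 + 2·3 + 2

base 2: 4 = 2^2; at 3: 3^3 = 27; next = 26
base 3: 26 = 2·3^2 + 2·3 + 2; at 4: 2·4^2 + 2·4 + 2 = 42; next = 41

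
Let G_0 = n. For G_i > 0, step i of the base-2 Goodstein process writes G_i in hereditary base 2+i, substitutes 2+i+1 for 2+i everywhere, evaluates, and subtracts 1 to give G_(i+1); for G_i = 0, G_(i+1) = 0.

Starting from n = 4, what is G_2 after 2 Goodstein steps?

41

step 0: 4 = 2^2; sub 3 for 2: 3^3; = 27; G_1 = 27−1 = 26
step 1: 26 = 2·3^2 + 2·3 + 2; sub 4 for 3: 2·4^2 + 2·4 + 2; = 42; G_2 = 42−1 = 41
step 2: 41 = 2·4^2 + 2·4 + 1; sub 5 for 4: 2·5^2 + 2·5 + 1; = 61; G_3 = 61−1 = 60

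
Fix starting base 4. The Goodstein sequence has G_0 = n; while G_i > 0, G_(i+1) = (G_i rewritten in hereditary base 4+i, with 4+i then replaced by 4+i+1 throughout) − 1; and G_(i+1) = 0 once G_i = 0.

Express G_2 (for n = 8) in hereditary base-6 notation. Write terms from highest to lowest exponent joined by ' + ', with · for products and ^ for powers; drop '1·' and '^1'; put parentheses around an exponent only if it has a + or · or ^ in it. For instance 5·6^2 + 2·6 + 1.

6 + 3

8 —HB4→ 2·4 —bump→ 2·5 = 10 —(−1)→ 9
9 —HB5→ 5 + 4 —bump→ 6 + 4 = 10 —(−1)→ 9
9 —HB6→ 6 + 3 —bump→ 7 + 3 = 10 —(−1)→ 9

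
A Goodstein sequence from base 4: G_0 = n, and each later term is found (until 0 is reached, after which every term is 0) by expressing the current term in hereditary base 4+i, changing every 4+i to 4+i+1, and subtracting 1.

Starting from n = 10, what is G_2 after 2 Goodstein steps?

12

base 4: 10 = 2·4 + 2; at 5: 2·5 + 2 = 12; next = 11
base 5: 11 = 2·5 + 1; at 6: 2·6 + 1 = 13; next = 12
base 6: 12 = 2·6; at 7: 2·7 = 14; next = 13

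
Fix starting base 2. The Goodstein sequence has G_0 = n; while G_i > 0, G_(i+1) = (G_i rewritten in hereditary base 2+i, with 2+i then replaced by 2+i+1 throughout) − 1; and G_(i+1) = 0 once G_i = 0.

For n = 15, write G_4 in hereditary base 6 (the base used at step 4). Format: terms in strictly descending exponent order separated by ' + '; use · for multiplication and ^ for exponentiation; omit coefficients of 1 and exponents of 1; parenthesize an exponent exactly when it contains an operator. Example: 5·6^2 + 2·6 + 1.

6^(6 + 1) + 6^6 + 1

G_0=15  [base 2] 2^(2 + 1) + 2^2 + 2 + 1  →[2↦3]→  3^(3 + 1) + 3^3 + 3 + 1 = 112  −1 ⇒ G_1=111
G_1=111  [base 3] 3^(3 + 1) + 3^3 + 3  →[3↦4]→  4^(4 + 1) + 4^4 + 4 = 1284  −1 ⇒ G_2=1283
G_2=1283  [base 4] 4^(4 + 1) + 4^4 + 3  →[4↦5]→  5^(5 + 1) + 5^5 + 3 = 18753  −1 ⇒ G_3=18752
G_3=18752  [base 5] 5^(5 + 1) + 5^5 + 2  →[5↦6]→  6^(6 + 1) + 6^6 + 2 = 326594  −1 ⇒ G_4=326593
G_4=326593  [base 6] 6^(6 + 1) + 6^6 + 1  →[6↦7]→  7^(7 + 1) + 7^7 + 1 = 6588345  −1 ⇒ G_5=6588344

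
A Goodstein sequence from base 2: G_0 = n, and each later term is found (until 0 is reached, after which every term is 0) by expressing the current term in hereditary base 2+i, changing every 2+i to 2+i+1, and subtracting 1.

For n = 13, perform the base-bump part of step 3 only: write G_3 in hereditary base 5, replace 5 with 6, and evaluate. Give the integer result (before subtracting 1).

step 0: 13 = 2^(2 + 1) + 2^2 + 1; sub 3 for 2: 3^(3 + 1) + 3^3 + 1; = 109; G_1 = 109−1 = 108
step 1: 108 = 3^(3 + 1) + 3^3; sub 4 for 3: 4^(4 + 1) + 4^4; = 1280; G_2 = 1280−1 = 1279
step 2: 1279 = 4^(4 + 1) + 3·4^3 + 3·4^2 + 3·4 + 3; sub 5 for 4: 5^(5 + 1) + 3·5^3 + 3·5^2 + 3·5 + 3; = 16093; G_3 = 16093−1 = 16092
step 3: 16092 = 5^(5 + 1) + 3·5^3 + 3·5^2 + 3·5 + 2; sub 6 for 5: 6^(6 + 1) + 3·6^3 + 3·6^2 + 3·6 + 2; = 280712; G_4 = 280712−1 = 280711

280712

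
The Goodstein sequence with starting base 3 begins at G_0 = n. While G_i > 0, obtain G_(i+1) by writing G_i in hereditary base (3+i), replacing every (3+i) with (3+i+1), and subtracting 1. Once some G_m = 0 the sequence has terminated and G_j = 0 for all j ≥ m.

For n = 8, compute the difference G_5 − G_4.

0

8 —HB3→ 2·3 + 2 —bump→ 2·4 + 2 = 10 —(−1)→ 9
9 —HB4→ 2·4 + 1 —bump→ 2·5 + 1 = 11 —(−1)→ 10
10 —HB5→ 2·5 —bump→ 2·6 = 12 —(−1)→ 11
11 —HB6→ 6 + 5 —bump→ 7 + 5 = 12 —(−1)→ 11
11 —HB7→ 7 + 4 —bump→ 8 + 4 = 12 —(−1)→ 11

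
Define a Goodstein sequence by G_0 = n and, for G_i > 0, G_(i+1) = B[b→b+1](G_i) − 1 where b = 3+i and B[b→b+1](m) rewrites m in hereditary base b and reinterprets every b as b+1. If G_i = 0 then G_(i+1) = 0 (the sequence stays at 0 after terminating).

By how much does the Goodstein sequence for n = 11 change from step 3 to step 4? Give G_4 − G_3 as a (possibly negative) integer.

(0) 11|_3 = 3^2 + 2 ↦ 4^2 + 2|_4 = 18 ⇒ 17
(1) 17|_4 = 4^2 + 1 ↦ 5^2 + 1|_5 = 26 ⇒ 25
(2) 25|_5 = 5^2 ↦ 6^2|_6 = 36 ⇒ 35
(3) 35|_6 = 5·6 + 5 ↦ 5·7 + 5|_7 = 40 ⇒ 39

4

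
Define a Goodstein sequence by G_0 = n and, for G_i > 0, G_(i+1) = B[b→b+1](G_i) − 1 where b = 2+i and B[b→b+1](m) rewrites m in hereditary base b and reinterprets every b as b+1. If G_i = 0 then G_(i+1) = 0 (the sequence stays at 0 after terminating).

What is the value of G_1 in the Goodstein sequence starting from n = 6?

[0] 6 ≡ 2^2 + 2 (base 2). Lift 3: 30. −1: 29.
[1] 29 ≡ 3^3 + 2 (base 3). Lift 4: 258. −1: 257.

29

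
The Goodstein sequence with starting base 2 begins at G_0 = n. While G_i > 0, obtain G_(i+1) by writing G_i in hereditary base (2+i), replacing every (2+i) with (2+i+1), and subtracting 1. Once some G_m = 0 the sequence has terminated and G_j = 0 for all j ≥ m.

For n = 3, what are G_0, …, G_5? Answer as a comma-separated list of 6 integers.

3, 3, 3, 2, 1, 0

G_0=3  [base 2] 2 + 1  →[2↦3]→  3 + 1 = 4  −1 ⇒ G_1=3
G_1=3  [base 3] 3  →[3↦4]→  4 = 4  −1 ⇒ G_2=3
G_2=3  [base 4] 3  →[4↦5]→  3 = 3  −1 ⇒ G_3=2
G_3=2  [base 5] 2  →[5↦6]→  2 = 2  −1 ⇒ G_4=1
G_4=1  [base 6] 1  →[6↦7]→  1 = 1  −1 ⇒ G_5=0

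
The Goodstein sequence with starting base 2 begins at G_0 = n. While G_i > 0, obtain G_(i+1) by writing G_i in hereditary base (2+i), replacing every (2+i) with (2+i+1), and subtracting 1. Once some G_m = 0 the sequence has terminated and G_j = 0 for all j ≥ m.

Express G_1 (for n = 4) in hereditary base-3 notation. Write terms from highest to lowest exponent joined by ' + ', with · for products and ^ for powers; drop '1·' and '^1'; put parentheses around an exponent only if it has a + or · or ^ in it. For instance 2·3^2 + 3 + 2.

[0] 4 ≡ 2^2 (base 2). Lift 3: 27. −1: 26.
[1] 26 ≡ 2·3^2 + 2·3 + 2 (base 3). Lift 4: 42. −1: 41.

2·3^2 + 2·3 + 2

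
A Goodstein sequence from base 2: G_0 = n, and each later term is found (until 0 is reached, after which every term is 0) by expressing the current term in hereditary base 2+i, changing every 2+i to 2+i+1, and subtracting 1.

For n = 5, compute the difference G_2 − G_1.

G_0=5  [base 2] 2^2 + 1  →[2↦3]→  3^3 + 1 = 28  −1 ⇒ G_1=27
G_1=27  [base 3] 3^3  →[3↦4]→  4^4 = 256  −1 ⇒ G_2=255

228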